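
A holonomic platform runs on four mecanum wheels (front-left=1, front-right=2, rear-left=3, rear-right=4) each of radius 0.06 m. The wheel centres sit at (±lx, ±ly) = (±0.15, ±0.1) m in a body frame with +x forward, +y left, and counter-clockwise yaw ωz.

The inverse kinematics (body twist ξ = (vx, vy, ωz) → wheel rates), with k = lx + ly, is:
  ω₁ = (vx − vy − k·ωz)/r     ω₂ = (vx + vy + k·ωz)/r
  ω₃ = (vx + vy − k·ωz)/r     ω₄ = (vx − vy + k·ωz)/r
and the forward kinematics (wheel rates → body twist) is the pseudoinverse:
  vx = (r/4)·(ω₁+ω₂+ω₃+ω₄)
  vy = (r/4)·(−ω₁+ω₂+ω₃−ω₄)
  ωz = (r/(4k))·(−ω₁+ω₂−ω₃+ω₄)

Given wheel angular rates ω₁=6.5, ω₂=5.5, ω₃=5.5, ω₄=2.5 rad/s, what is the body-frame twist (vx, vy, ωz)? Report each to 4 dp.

k = lx + ly = 0.15 + 0.1 = 0.2500
ω₁+ω₂+ω₃+ω₄ = 20.0000  →  vx = (0.06/4)·20.0000 = 0.3000
−ω₁+ω₂+ω₃−ω₄ = 2.0000  →  vy = (0.06/4)·2.0000 = 0.0300
−ω₁+ω₂−ω₃+ω₄ = -4.0000  →  ωz = (0.06/1.0000)·-4.0000 = -0.2400

(0.3000, 0.0300, -0.2400)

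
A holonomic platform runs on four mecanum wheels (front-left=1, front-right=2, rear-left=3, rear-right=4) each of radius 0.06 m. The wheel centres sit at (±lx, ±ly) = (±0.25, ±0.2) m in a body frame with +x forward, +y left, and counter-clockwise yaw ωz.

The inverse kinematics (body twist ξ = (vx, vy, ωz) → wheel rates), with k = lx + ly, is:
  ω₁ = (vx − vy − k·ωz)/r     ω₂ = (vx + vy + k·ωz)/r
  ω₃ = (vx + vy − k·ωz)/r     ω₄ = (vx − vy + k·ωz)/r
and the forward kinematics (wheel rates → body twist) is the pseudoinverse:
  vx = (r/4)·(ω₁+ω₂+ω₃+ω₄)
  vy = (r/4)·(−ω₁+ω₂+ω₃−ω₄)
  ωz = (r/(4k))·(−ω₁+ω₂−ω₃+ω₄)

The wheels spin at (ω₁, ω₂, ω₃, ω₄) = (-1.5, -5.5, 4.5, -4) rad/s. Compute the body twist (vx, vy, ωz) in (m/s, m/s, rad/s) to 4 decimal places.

(-0.0975, 0.0675, -0.4167)

k = lx + ly = 0.25 + 0.2 = 0.4500
ω₁+ω₂+ω₃+ω₄ = -6.5000  →  vx = (0.06/4)·-6.5000 = -0.0975
−ω₁+ω₂+ω₃−ω₄ = 4.5000  →  vy = (0.06/4)·4.5000 = 0.0675
−ω₁+ω₂−ω₃+ω₄ = -12.5000  →  ωz = (0.06/1.8000)·-12.5000 = -0.4167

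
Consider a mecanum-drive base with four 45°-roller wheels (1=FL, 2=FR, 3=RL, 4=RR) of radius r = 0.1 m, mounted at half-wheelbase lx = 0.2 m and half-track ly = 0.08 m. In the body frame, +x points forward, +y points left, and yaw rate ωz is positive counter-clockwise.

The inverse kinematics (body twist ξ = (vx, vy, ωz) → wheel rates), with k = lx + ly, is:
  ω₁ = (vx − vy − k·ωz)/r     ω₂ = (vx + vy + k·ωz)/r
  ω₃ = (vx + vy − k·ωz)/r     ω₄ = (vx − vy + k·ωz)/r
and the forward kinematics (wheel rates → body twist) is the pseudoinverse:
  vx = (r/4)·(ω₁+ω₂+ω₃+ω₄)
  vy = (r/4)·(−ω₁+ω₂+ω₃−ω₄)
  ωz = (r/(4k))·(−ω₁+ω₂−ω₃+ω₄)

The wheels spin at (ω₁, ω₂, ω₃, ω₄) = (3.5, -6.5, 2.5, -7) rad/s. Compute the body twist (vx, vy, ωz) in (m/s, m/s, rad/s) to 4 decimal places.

(-0.1875, -0.0125, -1.7411)

k = lx + ly = 0.2 + 0.08 = 0.2800
ω₁+ω₂+ω₃+ω₄ = -7.5000  →  vx = (0.1/4)·-7.5000 = -0.1875
−ω₁+ω₂+ω₃−ω₄ = -0.5000  →  vy = (0.1/4)·-0.5000 = -0.0125
−ω₁+ω₂−ω₃+ω₄ = -19.5000  →  ωz = (0.1/1.1200)·-19.5000 = -1.7411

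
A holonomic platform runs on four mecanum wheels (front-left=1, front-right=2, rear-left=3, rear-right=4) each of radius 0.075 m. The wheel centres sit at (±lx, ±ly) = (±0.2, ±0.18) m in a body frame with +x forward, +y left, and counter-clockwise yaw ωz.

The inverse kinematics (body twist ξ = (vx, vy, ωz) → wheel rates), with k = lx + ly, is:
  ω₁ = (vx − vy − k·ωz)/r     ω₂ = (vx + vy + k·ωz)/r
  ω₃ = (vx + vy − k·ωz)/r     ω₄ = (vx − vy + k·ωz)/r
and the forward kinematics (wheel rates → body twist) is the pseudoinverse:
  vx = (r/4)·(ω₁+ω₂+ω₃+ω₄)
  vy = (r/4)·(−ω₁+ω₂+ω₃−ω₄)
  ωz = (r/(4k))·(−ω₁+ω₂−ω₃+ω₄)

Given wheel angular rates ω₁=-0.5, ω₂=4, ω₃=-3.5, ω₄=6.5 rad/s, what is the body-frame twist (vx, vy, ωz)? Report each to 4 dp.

k = lx + ly = 0.2 + 0.18 = 0.3800
ω₁+ω₂+ω₃+ω₄ = 6.5000  →  vx = (0.075/4)·6.5000 = 0.1219
−ω₁+ω₂+ω₃−ω₄ = -5.5000  →  vy = (0.075/4)·-5.5000 = -0.1031
−ω₁+ω₂−ω₃+ω₄ = 14.5000  →  ωz = (0.075/1.5200)·14.5000 = 0.7155

(0.1219, -0.1031, 0.7155)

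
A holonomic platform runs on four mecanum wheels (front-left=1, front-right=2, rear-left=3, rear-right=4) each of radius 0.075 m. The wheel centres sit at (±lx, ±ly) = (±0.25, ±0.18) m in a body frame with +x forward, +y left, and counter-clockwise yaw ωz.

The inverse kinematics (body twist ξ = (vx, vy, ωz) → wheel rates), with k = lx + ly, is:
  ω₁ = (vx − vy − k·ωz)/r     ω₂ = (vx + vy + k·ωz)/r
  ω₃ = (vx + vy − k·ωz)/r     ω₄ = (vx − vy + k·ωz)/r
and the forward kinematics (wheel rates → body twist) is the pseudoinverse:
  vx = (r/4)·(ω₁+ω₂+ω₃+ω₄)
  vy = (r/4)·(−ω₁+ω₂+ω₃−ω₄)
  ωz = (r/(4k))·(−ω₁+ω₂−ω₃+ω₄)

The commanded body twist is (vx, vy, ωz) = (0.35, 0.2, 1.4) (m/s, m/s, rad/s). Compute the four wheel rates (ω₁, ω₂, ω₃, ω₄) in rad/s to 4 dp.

(-6.0267, 15.3600, -0.6933, 10.0267)

k = lx + ly = 0.25 + 0.18 = 0.4300;  k·ωz = 0.4300·1.4 = 0.6020
ω₁ (FL) = (vx − vy − k·ωz)/r = -0.4520/0.075 = -6.0267
ω₂ (FR) = (vx + vy + k·ωz)/r = 1.1520/0.075 = 15.3600
ω₃ (RL) = (vx + vy − k·ωz)/r = -0.0520/0.075 = -0.6933
ω₄ (RR) = (vx − vy + k·ωz)/r = 0.7520/0.075 = 10.0267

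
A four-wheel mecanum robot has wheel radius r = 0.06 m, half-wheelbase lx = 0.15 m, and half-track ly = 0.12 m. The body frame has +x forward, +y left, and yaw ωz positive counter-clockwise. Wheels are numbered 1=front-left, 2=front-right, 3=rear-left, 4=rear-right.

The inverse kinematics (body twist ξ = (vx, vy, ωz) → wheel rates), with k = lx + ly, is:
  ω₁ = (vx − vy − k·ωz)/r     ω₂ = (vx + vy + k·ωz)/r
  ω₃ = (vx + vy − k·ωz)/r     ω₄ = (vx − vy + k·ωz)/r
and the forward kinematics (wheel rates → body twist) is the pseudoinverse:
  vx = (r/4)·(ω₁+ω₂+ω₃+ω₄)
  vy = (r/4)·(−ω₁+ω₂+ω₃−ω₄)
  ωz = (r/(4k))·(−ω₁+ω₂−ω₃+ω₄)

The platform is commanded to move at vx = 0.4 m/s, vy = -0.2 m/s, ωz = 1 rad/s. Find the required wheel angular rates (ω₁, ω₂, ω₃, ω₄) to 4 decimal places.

(5.5000, 7.8333, -1.1667, 14.5000)

k = lx + ly = 0.15 + 0.12 = 0.2700;  k·ωz = 0.2700·1 = 0.2700
ω₁ (FL) = (vx − vy − k·ωz)/r = 0.3300/0.06 = 5.5000
ω₂ (FR) = (vx + vy + k·ωz)/r = 0.4700/0.06 = 7.8333
ω₃ (RL) = (vx + vy − k·ωz)/r = -0.0700/0.06 = -1.1667
ω₄ (RR) = (vx − vy + k·ωz)/r = 0.8700/0.06 = 14.5000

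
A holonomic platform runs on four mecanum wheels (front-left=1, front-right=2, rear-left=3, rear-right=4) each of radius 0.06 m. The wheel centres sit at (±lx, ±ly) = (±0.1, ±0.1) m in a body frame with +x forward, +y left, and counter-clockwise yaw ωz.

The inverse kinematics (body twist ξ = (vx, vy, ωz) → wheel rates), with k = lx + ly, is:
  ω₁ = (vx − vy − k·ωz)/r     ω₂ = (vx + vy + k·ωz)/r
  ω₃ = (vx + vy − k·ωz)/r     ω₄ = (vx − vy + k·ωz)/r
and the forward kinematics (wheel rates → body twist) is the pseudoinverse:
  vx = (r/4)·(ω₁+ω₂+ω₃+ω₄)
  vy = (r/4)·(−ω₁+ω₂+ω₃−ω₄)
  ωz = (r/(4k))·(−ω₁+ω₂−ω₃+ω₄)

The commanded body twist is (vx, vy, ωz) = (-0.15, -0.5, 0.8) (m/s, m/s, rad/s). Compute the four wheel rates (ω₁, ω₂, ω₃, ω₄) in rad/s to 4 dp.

(3.1667, -8.1667, -13.5000, 8.5000)

k = lx + ly = 0.1 + 0.1 = 0.2000;  k·ωz = 0.2000·0.8 = 0.1600
ω₁ (FL) = (vx − vy − k·ωz)/r = 0.1900/0.06 = 3.1667
ω₂ (FR) = (vx + vy + k·ωz)/r = -0.4900/0.06 = -8.1667
ω₃ (RL) = (vx + vy − k·ωz)/r = -0.8100/0.06 = -13.5000
ω₄ (RR) = (vx − vy + k·ωz)/r = 0.5100/0.06 = 8.5000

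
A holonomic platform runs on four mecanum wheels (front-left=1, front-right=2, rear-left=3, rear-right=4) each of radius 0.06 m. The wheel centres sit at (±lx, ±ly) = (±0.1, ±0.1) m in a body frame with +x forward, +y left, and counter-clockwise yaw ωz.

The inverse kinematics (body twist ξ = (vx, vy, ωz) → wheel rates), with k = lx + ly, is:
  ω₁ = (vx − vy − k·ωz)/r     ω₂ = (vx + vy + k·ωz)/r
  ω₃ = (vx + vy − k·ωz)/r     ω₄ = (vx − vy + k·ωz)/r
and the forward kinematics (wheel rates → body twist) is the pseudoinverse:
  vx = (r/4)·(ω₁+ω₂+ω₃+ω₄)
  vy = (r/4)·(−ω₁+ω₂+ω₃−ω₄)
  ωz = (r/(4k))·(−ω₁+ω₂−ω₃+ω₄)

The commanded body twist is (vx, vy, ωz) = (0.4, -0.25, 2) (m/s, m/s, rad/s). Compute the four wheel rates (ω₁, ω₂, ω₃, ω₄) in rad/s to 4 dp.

k = lx + ly = 0.1 + 0.1 = 0.2000;  k·ωz = 0.2000·2 = 0.4000
ω₁ (FL) = (vx − vy − k·ωz)/r = 0.2500/0.06 = 4.1667
ω₂ (FR) = (vx + vy + k·ωz)/r = 0.5500/0.06 = 9.1667
ω₃ (RL) = (vx + vy − k·ωz)/r = -0.2500/0.06 = -4.1667
ω₄ (RR) = (vx − vy + k·ωz)/r = 1.0500/0.06 = 17.5000

(4.1667, 9.1667, -4.1667, 17.5000)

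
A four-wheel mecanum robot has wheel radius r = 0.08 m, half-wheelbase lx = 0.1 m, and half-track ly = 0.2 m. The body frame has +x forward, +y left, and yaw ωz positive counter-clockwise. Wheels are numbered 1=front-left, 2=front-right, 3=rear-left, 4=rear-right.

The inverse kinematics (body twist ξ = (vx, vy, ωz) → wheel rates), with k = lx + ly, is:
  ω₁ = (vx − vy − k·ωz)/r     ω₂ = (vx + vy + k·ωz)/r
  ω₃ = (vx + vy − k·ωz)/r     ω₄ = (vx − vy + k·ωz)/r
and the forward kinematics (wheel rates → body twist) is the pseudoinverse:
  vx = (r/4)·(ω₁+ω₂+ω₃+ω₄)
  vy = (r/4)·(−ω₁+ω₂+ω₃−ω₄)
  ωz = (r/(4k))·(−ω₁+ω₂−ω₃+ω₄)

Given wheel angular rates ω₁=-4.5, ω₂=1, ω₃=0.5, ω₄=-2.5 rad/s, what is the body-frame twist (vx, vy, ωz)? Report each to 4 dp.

k = lx + ly = 0.1 + 0.2 = 0.3000
ω₁+ω₂+ω₃+ω₄ = -5.5000  →  vx = (0.08/4)·-5.5000 = -0.1100
−ω₁+ω₂+ω₃−ω₄ = 8.5000  →  vy = (0.08/4)·8.5000 = 0.1700
−ω₁+ω₂−ω₃+ω₄ = 2.5000  →  ωz = (0.08/1.2000)·2.5000 = 0.1667

(-0.1100, 0.1700, 0.1667)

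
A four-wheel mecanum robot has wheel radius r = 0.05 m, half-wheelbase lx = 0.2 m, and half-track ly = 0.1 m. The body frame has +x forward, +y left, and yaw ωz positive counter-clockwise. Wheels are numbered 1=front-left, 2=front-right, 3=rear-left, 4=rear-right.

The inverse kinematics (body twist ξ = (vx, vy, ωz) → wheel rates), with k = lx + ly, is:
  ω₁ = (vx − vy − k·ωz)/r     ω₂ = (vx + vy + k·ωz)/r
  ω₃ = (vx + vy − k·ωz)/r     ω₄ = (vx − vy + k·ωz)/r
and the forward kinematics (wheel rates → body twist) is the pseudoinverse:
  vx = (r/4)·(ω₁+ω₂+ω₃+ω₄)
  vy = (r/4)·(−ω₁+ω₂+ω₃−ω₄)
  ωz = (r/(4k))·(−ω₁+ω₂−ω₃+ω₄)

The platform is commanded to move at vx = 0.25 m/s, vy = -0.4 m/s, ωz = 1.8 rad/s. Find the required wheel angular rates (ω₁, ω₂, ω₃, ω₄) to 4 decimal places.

(2.2000, 7.8000, -13.8000, 23.8000)

k = lx + ly = 0.2 + 0.1 = 0.3000;  k·ωz = 0.3000·1.8 = 0.5400
ω₁ (FL) = (vx − vy − k·ωz)/r = 0.1100/0.05 = 2.2000
ω₂ (FR) = (vx + vy + k·ωz)/r = 0.3900/0.05 = 7.8000
ω₃ (RL) = (vx + vy − k·ωz)/r = -0.6900/0.05 = -13.8000
ω₄ (RR) = (vx − vy + k·ωz)/r = 1.1900/0.05 = 23.8000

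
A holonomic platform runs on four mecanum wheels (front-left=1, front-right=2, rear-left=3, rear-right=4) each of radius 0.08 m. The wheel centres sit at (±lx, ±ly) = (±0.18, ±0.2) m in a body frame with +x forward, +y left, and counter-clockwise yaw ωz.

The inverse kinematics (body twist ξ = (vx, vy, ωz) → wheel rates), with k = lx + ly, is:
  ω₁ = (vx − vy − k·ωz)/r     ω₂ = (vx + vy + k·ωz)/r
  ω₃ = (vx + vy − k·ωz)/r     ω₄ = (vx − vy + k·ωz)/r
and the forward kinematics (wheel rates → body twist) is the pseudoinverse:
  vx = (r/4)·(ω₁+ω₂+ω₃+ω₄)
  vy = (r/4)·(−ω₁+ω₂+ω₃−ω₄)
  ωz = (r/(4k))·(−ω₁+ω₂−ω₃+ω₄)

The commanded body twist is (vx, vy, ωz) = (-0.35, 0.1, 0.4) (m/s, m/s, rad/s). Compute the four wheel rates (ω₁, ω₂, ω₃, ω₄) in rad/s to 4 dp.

(-7.5250, -1.2250, -5.0250, -3.7250)

k = lx + ly = 0.18 + 0.2 = 0.3800;  k·ωz = 0.3800·0.4 = 0.1520
ω₁ (FL) = (vx − vy − k·ωz)/r = -0.6020/0.08 = -7.5250
ω₂ (FR) = (vx + vy + k·ωz)/r = -0.0980/0.08 = -1.2250
ω₃ (RL) = (vx + vy − k·ωz)/r = -0.4020/0.08 = -5.0250
ω₄ (RR) = (vx − vy + k·ωz)/r = -0.2980/0.08 = -3.7250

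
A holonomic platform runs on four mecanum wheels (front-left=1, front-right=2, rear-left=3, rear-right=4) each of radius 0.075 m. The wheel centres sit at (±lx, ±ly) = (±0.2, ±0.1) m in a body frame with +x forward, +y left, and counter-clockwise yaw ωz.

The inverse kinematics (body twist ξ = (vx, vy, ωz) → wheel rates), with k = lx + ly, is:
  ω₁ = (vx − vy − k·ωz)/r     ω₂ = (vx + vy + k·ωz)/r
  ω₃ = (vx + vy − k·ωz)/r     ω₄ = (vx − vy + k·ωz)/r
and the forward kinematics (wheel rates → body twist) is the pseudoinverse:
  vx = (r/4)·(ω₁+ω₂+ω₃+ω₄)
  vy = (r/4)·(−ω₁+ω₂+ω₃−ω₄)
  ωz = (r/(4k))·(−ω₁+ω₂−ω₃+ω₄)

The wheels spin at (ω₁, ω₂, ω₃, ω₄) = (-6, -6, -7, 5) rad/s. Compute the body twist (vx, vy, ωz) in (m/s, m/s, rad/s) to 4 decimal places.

k = lx + ly = 0.2 + 0.1 = 0.3000
ω₁+ω₂+ω₃+ω₄ = -14.0000  →  vx = (0.075/4)·-14.0000 = -0.2625
−ω₁+ω₂+ω₃−ω₄ = -12.0000  →  vy = (0.075/4)·-12.0000 = -0.2250
−ω₁+ω₂−ω₃+ω₄ = 12.0000  →  ωz = (0.075/1.2000)·12.0000 = 0.7500

(-0.2625, -0.2250, 0.7500)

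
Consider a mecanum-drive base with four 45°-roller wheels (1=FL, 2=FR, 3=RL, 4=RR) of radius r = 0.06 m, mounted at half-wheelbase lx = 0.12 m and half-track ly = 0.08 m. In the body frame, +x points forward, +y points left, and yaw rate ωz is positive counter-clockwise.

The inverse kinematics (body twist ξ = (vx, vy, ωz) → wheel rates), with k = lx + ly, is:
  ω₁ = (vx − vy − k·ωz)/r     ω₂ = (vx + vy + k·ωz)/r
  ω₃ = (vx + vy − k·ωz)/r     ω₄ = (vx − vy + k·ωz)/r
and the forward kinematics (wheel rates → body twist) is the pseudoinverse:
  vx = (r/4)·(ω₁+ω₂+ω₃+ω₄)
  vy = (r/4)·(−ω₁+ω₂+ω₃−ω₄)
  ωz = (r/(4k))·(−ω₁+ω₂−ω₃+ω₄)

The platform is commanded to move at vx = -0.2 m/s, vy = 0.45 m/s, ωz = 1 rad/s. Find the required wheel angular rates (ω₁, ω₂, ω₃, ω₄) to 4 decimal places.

k = lx + ly = 0.12 + 0.08 = 0.2000;  k·ωz = 0.2000·1 = 0.2000
ω₁ (FL) = (vx − vy − k·ωz)/r = -0.8500/0.06 = -14.1667
ω₂ (FR) = (vx + vy + k·ωz)/r = 0.4500/0.06 = 7.5000
ω₃ (RL) = (vx + vy − k·ωz)/r = 0.0500/0.06 = 0.8333
ω₄ (RR) = (vx − vy + k·ωz)/r = -0.4500/0.06 = -7.5000

(-14.1667, 7.5000, 0.8333, -7.5000)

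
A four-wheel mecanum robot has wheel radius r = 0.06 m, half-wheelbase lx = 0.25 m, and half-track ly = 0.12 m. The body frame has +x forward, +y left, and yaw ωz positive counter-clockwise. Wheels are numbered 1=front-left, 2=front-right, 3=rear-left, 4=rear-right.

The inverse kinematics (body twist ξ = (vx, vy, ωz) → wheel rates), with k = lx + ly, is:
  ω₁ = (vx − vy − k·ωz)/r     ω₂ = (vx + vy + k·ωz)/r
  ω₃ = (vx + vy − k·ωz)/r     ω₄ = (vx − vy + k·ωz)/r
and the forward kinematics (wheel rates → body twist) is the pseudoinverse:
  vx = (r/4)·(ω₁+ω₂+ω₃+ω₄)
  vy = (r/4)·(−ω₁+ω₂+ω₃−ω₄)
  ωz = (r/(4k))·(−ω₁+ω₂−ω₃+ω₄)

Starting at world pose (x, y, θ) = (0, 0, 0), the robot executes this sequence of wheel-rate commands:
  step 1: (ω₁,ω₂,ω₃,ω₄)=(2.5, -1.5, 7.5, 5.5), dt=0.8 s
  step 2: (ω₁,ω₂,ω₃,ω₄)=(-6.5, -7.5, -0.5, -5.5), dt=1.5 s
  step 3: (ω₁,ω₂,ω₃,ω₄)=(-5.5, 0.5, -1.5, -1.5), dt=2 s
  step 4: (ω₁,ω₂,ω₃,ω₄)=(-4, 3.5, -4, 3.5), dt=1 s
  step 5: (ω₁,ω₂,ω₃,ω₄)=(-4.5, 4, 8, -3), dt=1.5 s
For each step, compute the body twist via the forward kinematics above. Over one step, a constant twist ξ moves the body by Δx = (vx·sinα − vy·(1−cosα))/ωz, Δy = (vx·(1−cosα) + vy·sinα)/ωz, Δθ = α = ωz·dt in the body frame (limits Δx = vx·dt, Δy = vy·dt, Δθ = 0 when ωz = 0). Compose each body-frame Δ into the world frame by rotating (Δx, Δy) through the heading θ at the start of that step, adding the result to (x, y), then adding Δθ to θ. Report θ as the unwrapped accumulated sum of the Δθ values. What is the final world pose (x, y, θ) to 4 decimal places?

(-0.5069, 0.8855, 0.3831)

step 1: ξ=(vx,vy,ωz)=(0.2100, -0.0300, -0.2432), dt=0.8 → body Δ=(0.1646, -0.0401, -0.1946) → world pose (0.1646, -0.0401, -0.1946)
step 2: ξ=(vx,vy,ωz)=(-0.3000, 0.0600, -0.2432), dt=1.5 → body Δ=(-0.4238, 0.1692, -0.3649) → world pose (-0.2185, 0.2078, -0.5595)
step 3: ξ=(vx,vy,ωz)=(-0.1200, 0.0900, 0.2432), dt=2.0 → body Δ=(-0.2736, 0.1157, 0.4865) → world pose (-0.3889, 0.4511, -0.0730)
step 4: ξ=(vx,vy,ωz)=(-0.0150, 0.0000, 0.6081), dt=1.0 → body Δ=(-0.0141, -0.0044, 0.6081) → world pose (-0.4033, 0.4477, 0.5351)
step 5: ξ=(vx,vy,ωz)=(0.0675, 0.2925, -0.1014), dt=1.5 → body Δ=(0.1341, 0.4294, -0.1520) → world pose (-0.5069, 0.8855, 0.3831)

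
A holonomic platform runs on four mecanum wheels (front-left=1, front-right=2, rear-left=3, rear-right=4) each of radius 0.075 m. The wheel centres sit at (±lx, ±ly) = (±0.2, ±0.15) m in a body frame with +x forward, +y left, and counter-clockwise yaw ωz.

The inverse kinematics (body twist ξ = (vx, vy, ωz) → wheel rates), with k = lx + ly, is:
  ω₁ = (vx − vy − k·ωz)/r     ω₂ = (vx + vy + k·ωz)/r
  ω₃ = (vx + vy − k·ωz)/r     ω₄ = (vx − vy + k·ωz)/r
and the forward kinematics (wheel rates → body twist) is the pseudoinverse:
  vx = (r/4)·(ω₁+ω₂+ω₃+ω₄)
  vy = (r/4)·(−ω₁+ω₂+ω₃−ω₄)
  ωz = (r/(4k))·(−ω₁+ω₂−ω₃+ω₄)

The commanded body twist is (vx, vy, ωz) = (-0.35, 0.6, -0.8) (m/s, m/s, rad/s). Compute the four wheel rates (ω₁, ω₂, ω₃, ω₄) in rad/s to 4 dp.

(-8.9333, -0.4000, 7.0667, -16.4000)

k = lx + ly = 0.2 + 0.15 = 0.3500;  k·ωz = 0.3500·-0.8 = -0.2800
ω₁ (FL) = (vx − vy − k·ωz)/r = -0.6700/0.075 = -8.9333
ω₂ (FR) = (vx + vy + k·ωz)/r = -0.0300/0.075 = -0.4000
ω₃ (RL) = (vx + vy − k·ωz)/r = 0.5300/0.075 = 7.0667
ω₄ (RR) = (vx − vy + k·ωz)/r = -1.2300/0.075 = -16.4000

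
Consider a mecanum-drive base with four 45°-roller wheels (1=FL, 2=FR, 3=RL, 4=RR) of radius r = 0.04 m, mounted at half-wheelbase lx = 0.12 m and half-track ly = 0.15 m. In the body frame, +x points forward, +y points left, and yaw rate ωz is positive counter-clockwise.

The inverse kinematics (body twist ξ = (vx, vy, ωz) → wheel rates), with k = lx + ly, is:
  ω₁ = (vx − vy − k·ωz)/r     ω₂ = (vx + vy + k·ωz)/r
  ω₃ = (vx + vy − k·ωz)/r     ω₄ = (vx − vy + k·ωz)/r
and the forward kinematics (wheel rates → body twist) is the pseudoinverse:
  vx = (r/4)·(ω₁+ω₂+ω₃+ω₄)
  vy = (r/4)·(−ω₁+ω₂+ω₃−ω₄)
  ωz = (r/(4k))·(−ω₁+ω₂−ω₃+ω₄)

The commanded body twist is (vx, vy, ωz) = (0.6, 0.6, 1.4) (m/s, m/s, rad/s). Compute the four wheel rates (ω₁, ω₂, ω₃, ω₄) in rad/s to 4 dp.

k = lx + ly = 0.12 + 0.15 = 0.2700;  k·ωz = 0.2700·1.4 = 0.3780
ω₁ (FL) = (vx − vy − k·ωz)/r = -0.3780/0.04 = -9.4500
ω₂ (FR) = (vx + vy + k·ωz)/r = 1.5780/0.04 = 39.4500
ω₃ (RL) = (vx + vy − k·ωz)/r = 0.8220/0.04 = 20.5500
ω₄ (RR) = (vx − vy + k·ωz)/r = 0.3780/0.04 = 9.4500

(-9.4500, 39.4500, 20.5500, 9.4500)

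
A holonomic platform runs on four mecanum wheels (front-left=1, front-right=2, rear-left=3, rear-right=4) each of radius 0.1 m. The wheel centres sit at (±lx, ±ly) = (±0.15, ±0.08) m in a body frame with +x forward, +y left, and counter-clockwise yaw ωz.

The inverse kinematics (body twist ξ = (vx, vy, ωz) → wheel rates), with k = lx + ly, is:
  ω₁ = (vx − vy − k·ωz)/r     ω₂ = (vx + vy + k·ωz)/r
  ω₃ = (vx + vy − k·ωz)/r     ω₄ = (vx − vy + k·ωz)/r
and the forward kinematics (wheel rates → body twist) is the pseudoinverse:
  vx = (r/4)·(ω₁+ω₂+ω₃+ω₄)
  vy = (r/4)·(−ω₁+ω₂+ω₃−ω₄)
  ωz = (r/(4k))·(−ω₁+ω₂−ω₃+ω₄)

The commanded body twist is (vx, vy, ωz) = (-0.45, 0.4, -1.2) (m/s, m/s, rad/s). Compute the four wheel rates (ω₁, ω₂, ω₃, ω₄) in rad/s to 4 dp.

(-5.7400, -3.2600, 2.2600, -11.2600)

k = lx + ly = 0.15 + 0.08 = 0.2300;  k·ωz = 0.2300·-1.2 = -0.2760
ω₁ (FL) = (vx − vy − k·ωz)/r = -0.5740/0.1 = -5.7400
ω₂ (FR) = (vx + vy + k·ωz)/r = -0.3260/0.1 = -3.2600
ω₃ (RL) = (vx + vy − k·ωz)/r = 0.2260/0.1 = 2.2600
ω₄ (RR) = (vx − vy + k·ωz)/r = -1.1260/0.1 = -11.2600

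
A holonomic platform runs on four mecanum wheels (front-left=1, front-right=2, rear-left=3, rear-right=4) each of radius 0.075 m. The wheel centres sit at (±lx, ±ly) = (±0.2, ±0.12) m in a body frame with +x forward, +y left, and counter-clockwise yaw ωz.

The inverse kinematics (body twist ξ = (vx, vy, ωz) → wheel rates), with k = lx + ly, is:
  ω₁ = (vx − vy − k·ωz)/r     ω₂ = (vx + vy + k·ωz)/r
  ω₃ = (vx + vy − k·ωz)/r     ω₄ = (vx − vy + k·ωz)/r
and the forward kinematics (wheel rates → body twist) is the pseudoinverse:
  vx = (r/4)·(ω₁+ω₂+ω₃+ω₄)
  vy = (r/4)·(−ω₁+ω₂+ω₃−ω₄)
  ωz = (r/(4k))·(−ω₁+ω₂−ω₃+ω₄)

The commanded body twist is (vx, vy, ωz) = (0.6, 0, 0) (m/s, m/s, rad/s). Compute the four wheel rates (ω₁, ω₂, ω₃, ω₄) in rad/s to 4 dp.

(8.0000, 8.0000, 8.0000, 8.0000)

k = lx + ly = 0.2 + 0.12 = 0.3200;  k·ωz = 0.3200·0 = 0.0000
ω₁ (FL) = (vx − vy − k·ωz)/r = 0.6000/0.075 = 8.0000
ω₂ (FR) = (vx + vy + k·ωz)/r = 0.6000/0.075 = 8.0000
ω₃ (RL) = (vx + vy − k·ωz)/r = 0.6000/0.075 = 8.0000
ω₄ (RR) = (vx − vy + k·ωz)/r = 0.6000/0.075 = 8.0000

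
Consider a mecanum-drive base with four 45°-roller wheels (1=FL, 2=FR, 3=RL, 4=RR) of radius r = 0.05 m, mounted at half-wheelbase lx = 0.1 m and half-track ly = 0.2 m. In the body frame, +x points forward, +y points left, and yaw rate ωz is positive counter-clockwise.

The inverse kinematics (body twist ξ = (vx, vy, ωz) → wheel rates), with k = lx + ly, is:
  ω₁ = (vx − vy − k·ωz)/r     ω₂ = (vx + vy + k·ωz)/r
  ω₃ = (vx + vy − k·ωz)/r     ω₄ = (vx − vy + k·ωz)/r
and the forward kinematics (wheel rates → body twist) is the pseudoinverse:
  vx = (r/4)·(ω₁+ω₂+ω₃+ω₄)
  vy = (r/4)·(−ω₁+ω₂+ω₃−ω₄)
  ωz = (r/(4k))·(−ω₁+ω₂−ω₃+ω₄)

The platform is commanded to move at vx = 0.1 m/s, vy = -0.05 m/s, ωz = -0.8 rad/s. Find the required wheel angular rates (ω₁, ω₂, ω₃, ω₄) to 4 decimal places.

k = lx + ly = 0.1 + 0.2 = 0.3000;  k·ωz = 0.3000·-0.8 = -0.2400
ω₁ (FL) = (vx − vy − k·ωz)/r = 0.3900/0.05 = 7.8000
ω₂ (FR) = (vx + vy + k·ωz)/r = -0.1900/0.05 = -3.8000
ω₃ (RL) = (vx + vy − k·ωz)/r = 0.2900/0.05 = 5.8000
ω₄ (RR) = (vx − vy + k·ωz)/r = -0.0900/0.05 = -1.8000

(7.8000, -3.8000, 5.8000, -1.8000)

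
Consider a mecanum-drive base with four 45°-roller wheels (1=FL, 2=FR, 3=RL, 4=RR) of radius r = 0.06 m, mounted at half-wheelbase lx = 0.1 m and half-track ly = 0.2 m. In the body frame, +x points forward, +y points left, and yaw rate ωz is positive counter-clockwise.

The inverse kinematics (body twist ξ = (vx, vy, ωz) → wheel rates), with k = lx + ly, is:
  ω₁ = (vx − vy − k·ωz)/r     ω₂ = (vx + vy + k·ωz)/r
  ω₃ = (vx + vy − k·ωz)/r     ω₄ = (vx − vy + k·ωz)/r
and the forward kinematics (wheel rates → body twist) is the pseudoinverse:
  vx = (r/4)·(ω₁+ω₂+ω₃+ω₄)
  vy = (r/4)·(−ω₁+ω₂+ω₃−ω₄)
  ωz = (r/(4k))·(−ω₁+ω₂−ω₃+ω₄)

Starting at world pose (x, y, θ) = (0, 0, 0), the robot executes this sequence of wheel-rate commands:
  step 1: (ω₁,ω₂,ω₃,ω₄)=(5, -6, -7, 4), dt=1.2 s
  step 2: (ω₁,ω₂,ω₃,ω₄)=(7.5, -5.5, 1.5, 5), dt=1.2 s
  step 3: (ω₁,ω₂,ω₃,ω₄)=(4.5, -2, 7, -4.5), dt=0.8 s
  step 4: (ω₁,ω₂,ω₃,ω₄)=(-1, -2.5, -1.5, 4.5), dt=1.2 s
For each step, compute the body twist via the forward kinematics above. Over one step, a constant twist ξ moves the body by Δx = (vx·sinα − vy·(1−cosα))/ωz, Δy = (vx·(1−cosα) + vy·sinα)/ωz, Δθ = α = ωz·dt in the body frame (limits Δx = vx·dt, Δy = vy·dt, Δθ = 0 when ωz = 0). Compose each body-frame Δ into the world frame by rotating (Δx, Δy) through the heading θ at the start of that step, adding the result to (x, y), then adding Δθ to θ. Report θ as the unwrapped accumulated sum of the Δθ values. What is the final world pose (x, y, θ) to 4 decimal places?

step 1: ξ=(vx,vy,ωz)=(-0.0600, -0.3300, 0.0000), dt=1.2 → body Δ=(-0.0720, -0.3960, 0.0000) → world pose (-0.0720, -0.3960, 0.0000)
step 2: ξ=(vx,vy,ωz)=(0.1275, -0.2475, -0.4750), dt=1.2 → body Δ=(0.0625, -0.3236, -0.5700) → world pose (-0.0095, -0.7196, -0.5700)
step 3: ξ=(vx,vy,ωz)=(0.0750, 0.0750, -0.9000), dt=0.8 → body Δ=(0.0756, 0.0343, -0.7200) → world pose (0.0726, -0.7316, -1.2900)
step 4: ξ=(vx,vy,ωz)=(-0.0075, -0.1125, 0.2250), dt=1.2 → body Δ=(0.0092, -0.1346, 0.2700) → world pose (-0.0541, -0.7777, -1.0200)

(-0.0541, -0.7777, -1.0200)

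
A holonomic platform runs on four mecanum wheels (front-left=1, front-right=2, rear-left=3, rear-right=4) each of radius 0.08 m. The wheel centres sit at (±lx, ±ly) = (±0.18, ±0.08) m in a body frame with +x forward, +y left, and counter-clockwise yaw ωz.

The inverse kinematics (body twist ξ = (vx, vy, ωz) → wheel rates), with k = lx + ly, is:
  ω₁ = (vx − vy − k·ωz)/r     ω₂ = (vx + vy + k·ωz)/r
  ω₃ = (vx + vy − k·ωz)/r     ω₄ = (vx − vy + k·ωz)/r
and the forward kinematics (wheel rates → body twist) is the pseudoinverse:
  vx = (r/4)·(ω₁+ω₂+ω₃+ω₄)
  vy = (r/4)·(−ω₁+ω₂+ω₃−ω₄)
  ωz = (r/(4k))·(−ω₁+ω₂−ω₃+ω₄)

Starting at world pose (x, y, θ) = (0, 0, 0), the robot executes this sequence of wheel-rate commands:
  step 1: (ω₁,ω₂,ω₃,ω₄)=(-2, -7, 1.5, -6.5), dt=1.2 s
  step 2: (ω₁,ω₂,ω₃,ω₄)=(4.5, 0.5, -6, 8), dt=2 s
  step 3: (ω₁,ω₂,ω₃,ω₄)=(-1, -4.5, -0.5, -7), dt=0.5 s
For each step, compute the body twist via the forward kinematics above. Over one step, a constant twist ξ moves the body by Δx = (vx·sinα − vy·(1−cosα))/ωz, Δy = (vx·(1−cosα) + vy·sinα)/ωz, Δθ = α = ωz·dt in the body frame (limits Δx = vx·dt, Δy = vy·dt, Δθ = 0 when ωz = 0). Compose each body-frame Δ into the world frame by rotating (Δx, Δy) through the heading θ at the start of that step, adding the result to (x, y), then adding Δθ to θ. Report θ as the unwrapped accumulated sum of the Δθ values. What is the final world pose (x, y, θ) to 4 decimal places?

step 1: ξ=(vx,vy,ωz)=(-0.2800, 0.0600, -1.0000), dt=1.2 → body Δ=(-0.2227, 0.2345, -1.2000) → world pose (-0.2227, 0.2345, -1.2000)
step 2: ξ=(vx,vy,ωz)=(0.1400, -0.3600, 0.7692), dt=2.0 → body Δ=(0.6348, -0.2916, 1.5385) → world pose (-0.2645, -0.4629, 0.3385)
step 3: ξ=(vx,vy,ωz)=(-0.2600, 0.0600, -0.7692), dt=0.5 → body Δ=(-0.1211, 0.0540, -0.3846) → world pose (-0.3967, -0.4522, -0.0462)

(-0.3967, -0.4522, -0.0462)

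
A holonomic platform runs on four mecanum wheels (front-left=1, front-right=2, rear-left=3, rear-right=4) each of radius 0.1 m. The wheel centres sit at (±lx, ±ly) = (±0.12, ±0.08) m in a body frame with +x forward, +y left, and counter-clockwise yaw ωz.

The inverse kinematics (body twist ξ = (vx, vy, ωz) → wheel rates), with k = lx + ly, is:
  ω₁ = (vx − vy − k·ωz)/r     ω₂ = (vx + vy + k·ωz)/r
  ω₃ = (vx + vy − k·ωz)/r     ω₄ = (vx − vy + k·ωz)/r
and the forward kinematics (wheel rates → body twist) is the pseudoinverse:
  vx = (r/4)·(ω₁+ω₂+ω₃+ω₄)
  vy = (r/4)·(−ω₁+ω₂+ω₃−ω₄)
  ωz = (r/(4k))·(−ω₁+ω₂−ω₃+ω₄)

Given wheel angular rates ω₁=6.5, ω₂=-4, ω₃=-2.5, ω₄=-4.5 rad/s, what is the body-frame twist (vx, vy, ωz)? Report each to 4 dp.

(-0.1125, -0.2125, -1.5625)

k = lx + ly = 0.12 + 0.08 = 0.2000
ω₁+ω₂+ω₃+ω₄ = -4.5000  →  vx = (0.1/4)·-4.5000 = -0.1125
−ω₁+ω₂+ω₃−ω₄ = -8.5000  →  vy = (0.1/4)·-8.5000 = -0.2125
−ω₁+ω₂−ω₃+ω₄ = -12.5000  →  ωz = (0.1/0.8000)·-12.5000 = -1.5625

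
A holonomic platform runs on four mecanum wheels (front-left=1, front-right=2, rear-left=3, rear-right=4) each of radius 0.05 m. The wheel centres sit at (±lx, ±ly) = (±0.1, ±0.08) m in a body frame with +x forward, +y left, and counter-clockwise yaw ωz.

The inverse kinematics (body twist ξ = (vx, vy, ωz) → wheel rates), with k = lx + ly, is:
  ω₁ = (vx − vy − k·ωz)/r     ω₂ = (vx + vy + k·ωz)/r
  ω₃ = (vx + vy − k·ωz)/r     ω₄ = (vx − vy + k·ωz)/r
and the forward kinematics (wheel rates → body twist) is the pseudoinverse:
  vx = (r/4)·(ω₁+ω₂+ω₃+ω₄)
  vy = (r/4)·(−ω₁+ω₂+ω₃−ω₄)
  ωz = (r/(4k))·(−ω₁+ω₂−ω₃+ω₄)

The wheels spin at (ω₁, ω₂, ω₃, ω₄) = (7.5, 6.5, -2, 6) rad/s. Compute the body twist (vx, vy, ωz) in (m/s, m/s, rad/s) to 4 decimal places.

k = lx + ly = 0.1 + 0.08 = 0.1800
ω₁+ω₂+ω₃+ω₄ = 18.0000  →  vx = (0.05/4)·18.0000 = 0.2250
−ω₁+ω₂+ω₃−ω₄ = -9.0000  →  vy = (0.05/4)·-9.0000 = -0.1125
−ω₁+ω₂−ω₃+ω₄ = 7.0000  →  ωz = (0.05/0.7200)·7.0000 = 0.4861

(0.2250, -0.1125, 0.4861)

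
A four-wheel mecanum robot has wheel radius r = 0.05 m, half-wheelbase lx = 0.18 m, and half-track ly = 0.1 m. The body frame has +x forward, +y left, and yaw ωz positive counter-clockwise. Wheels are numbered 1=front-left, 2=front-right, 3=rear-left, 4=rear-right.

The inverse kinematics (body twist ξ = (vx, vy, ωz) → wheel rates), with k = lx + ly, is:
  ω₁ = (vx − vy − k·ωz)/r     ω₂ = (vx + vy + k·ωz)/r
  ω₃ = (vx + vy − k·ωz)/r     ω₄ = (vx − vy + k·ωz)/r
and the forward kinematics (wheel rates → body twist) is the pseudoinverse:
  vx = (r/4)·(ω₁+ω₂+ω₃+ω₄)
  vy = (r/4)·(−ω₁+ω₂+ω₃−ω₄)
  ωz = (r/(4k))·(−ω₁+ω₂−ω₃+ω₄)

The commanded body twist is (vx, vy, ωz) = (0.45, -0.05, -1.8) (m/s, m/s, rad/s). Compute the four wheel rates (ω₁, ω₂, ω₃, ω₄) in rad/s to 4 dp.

(20.0800, -2.0800, 18.0800, -0.0800)

k = lx + ly = 0.18 + 0.1 = 0.2800;  k·ωz = 0.2800·-1.8 = -0.5040
ω₁ (FL) = (vx − vy − k·ωz)/r = 1.0040/0.05 = 20.0800
ω₂ (FR) = (vx + vy + k·ωz)/r = -0.1040/0.05 = -2.0800
ω₃ (RL) = (vx + vy − k·ωz)/r = 0.9040/0.05 = 18.0800
ω₄ (RR) = (vx − vy + k·ωz)/r = -0.0040/0.05 = -0.0800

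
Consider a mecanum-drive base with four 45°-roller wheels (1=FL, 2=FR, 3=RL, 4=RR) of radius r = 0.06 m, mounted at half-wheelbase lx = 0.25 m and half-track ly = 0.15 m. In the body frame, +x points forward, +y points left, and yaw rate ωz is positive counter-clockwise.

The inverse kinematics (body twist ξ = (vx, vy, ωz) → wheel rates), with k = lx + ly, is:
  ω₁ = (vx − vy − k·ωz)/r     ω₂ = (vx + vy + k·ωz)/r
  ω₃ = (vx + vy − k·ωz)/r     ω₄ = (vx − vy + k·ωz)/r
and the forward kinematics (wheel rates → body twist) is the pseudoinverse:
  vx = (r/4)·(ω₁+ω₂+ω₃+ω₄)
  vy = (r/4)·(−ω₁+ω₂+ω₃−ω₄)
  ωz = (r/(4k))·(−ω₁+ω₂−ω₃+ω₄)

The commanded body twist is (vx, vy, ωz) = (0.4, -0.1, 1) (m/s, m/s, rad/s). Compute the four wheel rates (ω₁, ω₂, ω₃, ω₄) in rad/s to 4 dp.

(1.6667, 11.6667, -1.6667, 15.0000)

k = lx + ly = 0.25 + 0.15 = 0.4000;  k·ωz = 0.4000·1 = 0.4000
ω₁ (FL) = (vx − vy − k·ωz)/r = 0.1000/0.06 = 1.6667
ω₂ (FR) = (vx + vy + k·ωz)/r = 0.7000/0.06 = 11.6667
ω₃ (RL) = (vx + vy − k·ωz)/r = -0.1000/0.06 = -1.6667
ω₄ (RR) = (vx − vy + k·ωz)/r = 0.9000/0.06 = 15.0000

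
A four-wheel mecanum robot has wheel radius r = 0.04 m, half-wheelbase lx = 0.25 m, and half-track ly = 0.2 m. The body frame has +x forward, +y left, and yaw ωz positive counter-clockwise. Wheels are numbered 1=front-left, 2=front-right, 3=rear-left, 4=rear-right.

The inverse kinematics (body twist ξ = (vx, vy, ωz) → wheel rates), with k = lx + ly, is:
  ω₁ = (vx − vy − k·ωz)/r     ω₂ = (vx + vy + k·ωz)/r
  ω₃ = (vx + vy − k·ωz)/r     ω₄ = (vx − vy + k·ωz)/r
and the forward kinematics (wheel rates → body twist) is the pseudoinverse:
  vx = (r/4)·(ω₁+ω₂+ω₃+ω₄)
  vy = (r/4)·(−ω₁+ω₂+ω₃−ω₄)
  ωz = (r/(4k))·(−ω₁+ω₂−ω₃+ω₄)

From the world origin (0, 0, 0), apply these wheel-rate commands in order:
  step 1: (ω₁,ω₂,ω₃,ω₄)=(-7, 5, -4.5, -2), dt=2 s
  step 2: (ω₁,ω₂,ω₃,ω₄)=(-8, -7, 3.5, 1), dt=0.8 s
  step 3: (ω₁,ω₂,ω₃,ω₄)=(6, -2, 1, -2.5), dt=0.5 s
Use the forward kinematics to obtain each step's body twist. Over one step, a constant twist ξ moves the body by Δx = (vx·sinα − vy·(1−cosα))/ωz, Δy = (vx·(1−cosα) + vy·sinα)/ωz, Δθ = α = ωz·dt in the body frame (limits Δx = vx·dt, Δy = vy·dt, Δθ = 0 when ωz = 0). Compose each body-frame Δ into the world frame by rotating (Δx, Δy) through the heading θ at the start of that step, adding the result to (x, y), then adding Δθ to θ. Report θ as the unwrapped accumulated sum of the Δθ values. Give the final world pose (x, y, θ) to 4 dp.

step 1: ξ=(vx,vy,ωz)=(-0.0850, 0.0950, 0.3222), dt=2.0 → body Δ=(-0.2176, 0.1242, 0.6444) → world pose (-0.2176, 0.1242, 0.6444)
step 2: ξ=(vx,vy,ωz)=(-0.1050, 0.0350, -0.0333), dt=0.8 → body Δ=(-0.0836, 0.0291, -0.0267) → world pose (-0.3019, 0.0973, 0.6178)
step 3: ξ=(vx,vy,ωz)=(0.0250, -0.0450, -0.2556), dt=0.5 → body Δ=(0.0110, -0.0232, -0.1278) → world pose (-0.2795, 0.0847, 0.4900)

(-0.2795, 0.0847, 0.4900)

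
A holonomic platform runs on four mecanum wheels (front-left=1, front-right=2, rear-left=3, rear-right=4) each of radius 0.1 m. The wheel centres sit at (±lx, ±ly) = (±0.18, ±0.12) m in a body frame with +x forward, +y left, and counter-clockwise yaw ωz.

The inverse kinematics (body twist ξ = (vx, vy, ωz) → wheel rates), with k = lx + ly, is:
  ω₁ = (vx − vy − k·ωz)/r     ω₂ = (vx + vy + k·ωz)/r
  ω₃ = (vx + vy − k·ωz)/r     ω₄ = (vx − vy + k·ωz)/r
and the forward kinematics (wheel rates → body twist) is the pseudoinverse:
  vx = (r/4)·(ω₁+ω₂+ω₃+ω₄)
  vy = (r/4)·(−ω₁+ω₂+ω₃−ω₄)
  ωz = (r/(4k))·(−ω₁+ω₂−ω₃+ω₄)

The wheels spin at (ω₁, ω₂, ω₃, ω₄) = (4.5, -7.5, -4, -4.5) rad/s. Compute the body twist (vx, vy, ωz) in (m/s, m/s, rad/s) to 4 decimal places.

k = lx + ly = 0.18 + 0.12 = 0.3000
ω₁+ω₂+ω₃+ω₄ = -11.5000  →  vx = (0.1/4)·-11.5000 = -0.2875
−ω₁+ω₂+ω₃−ω₄ = -11.5000  →  vy = (0.1/4)·-11.5000 = -0.2875
−ω₁+ω₂−ω₃+ω₄ = -12.5000  →  ωz = (0.1/1.2000)·-12.5000 = -1.0417

(-0.2875, -0.2875, -1.0417)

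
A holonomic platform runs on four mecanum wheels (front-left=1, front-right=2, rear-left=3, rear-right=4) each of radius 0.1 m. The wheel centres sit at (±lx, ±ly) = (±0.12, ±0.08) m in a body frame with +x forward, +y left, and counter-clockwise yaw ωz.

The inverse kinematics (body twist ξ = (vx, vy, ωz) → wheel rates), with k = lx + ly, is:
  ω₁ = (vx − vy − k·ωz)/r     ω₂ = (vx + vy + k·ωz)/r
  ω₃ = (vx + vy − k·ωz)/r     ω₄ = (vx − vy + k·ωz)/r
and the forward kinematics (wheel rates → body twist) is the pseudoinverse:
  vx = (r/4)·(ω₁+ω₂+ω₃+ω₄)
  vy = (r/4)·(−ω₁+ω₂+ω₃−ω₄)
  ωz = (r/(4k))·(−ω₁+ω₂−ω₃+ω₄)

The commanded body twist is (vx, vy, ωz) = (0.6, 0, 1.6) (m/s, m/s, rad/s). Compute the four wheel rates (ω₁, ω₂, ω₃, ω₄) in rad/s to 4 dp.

(2.8000, 9.2000, 2.8000, 9.2000)

k = lx + ly = 0.12 + 0.08 = 0.2000;  k·ωz = 0.2000·1.6 = 0.3200
ω₁ (FL) = (vx − vy − k·ωz)/r = 0.2800/0.1 = 2.8000
ω₂ (FR) = (vx + vy + k·ωz)/r = 0.9200/0.1 = 9.2000
ω₃ (RL) = (vx + vy − k·ωz)/r = 0.2800/0.1 = 2.8000
ω₄ (RR) = (vx − vy + k·ωz)/r = 0.9200/0.1 = 9.2000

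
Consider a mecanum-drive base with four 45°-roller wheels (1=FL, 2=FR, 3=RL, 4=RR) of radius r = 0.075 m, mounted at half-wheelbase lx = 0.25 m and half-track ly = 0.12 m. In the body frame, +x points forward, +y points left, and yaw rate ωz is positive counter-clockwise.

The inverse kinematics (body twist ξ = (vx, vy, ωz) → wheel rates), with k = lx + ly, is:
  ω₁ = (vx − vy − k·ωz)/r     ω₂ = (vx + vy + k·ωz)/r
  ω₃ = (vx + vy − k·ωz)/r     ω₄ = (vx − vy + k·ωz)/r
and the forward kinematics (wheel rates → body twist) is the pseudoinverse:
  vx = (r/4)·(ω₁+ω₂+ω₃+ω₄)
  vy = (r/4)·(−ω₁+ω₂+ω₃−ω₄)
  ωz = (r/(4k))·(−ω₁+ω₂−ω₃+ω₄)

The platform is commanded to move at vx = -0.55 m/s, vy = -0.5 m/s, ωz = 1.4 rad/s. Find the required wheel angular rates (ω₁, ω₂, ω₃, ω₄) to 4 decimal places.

(-7.5733, -7.0933, -20.9067, 6.2400)

k = lx + ly = 0.25 + 0.12 = 0.3700;  k·ωz = 0.3700·1.4 = 0.5180
ω₁ (FL) = (vx − vy − k·ωz)/r = -0.5680/0.075 = -7.5733
ω₂ (FR) = (vx + vy + k·ωz)/r = -0.5320/0.075 = -7.0933
ω₃ (RL) = (vx + vy − k·ωz)/r = -1.5680/0.075 = -20.9067
ω₄ (RR) = (vx − vy + k·ωz)/r = 0.4680/0.075 = 6.2400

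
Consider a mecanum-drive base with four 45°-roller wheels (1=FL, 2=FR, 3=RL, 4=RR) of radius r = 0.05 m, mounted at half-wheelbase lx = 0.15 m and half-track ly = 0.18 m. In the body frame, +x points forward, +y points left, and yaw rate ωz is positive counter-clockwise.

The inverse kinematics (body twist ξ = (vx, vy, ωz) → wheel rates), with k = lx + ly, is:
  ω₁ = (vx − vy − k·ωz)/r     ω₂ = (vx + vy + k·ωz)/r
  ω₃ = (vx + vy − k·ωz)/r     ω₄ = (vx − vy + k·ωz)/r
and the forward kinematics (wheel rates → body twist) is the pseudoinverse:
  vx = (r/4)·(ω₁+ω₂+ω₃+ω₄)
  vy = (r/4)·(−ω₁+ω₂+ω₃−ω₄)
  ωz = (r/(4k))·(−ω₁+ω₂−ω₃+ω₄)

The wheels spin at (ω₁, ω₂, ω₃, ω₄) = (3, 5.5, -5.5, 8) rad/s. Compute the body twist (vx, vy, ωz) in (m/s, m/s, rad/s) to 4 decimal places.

k = lx + ly = 0.15 + 0.18 = 0.3300
ω₁+ω₂+ω₃+ω₄ = 11.0000  →  vx = (0.05/4)·11.0000 = 0.1375
−ω₁+ω₂+ω₃−ω₄ = -11.0000  →  vy = (0.05/4)·-11.0000 = -0.1375
−ω₁+ω₂−ω₃+ω₄ = 16.0000  →  ωz = (0.05/1.3200)·16.0000 = 0.6061

(0.1375, -0.1375, 0.6061)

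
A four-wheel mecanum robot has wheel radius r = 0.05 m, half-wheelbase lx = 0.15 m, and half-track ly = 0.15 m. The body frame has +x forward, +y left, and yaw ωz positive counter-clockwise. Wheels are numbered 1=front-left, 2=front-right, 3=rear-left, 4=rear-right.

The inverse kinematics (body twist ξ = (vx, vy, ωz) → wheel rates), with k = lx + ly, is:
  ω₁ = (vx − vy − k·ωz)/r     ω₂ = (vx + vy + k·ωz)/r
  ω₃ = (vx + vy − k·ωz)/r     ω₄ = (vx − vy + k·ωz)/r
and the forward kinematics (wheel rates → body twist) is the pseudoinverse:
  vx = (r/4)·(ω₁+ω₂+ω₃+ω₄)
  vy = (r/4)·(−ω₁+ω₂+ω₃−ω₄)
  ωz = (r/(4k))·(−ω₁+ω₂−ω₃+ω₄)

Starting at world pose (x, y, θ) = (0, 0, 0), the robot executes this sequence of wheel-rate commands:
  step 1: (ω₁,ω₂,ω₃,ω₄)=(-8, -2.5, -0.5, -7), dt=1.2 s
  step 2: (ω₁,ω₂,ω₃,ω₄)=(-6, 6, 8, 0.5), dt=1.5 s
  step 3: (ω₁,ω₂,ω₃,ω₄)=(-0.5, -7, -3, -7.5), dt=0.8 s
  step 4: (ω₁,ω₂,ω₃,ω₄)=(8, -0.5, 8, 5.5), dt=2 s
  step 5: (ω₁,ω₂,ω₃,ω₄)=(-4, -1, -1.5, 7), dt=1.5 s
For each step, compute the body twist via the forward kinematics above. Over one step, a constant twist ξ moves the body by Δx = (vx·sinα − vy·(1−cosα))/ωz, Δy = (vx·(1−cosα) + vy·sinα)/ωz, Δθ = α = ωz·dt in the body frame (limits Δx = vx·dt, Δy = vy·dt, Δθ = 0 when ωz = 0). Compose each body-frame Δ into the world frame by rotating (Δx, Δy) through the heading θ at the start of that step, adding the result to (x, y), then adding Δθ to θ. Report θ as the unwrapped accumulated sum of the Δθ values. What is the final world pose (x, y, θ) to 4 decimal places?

step 1: ξ=(vx,vy,ωz)=(-0.2250, 0.1500, -0.0417), dt=1.2 → body Δ=(-0.2654, 0.1867, -0.0500) → world pose (-0.2654, 0.1867, -0.0500)
step 2: ξ=(vx,vy,ωz)=(0.1063, 0.2438, 0.1875), dt=1.5 → body Δ=(0.1062, 0.3831, 0.2812) → world pose (-0.1402, 0.5640, 0.2312)
step 3: ξ=(vx,vy,ωz)=(-0.2250, -0.0250, -0.4583), dt=0.8 → body Δ=(-0.1796, 0.0131, -0.3667) → world pose (-0.3180, 0.5355, -0.1354)
step 4: ξ=(vx,vy,ωz)=(0.2625, -0.0750, -0.4583), dt=2.0 → body Δ=(0.3904, -0.3541, -0.9167) → world pose (0.0211, 0.1320, -1.0521)
step 5: ξ=(vx,vy,ωz)=(0.0063, -0.0688, 0.4792), dt=1.5 → body Δ=(0.0441, -0.0912, 0.7188) → world pose (-0.0363, 0.0485, -0.3333)

(-0.0363, 0.0485, -0.3333)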